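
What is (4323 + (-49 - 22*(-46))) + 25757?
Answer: 31043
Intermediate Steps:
(4323 + (-49 - 22*(-46))) + 25757 = (4323 + (-49 + 1012)) + 25757 = (4323 + 963) + 25757 = 5286 + 25757 = 31043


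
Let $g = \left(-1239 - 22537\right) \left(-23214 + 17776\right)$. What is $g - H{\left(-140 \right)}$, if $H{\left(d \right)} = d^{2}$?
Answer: $129274288$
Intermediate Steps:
$g = 129293888$ ($g = \left(-23776\right) \left(-5438\right) = 129293888$)
$g - H{\left(-140 \right)} = 129293888 - \left(-140\right)^{2} = 129293888 - 19600 = 129274288$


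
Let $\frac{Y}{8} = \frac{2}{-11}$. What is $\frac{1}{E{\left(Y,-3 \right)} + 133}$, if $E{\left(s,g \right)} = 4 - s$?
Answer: $\frac{11}{1523} \approx 0.0072226$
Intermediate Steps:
$Y = - \frac{16}{11}$ ($Y = 8 \frac{2}{-11} = 8 \cdot 2 \left(- \frac{1}{11}\right) = 8 \left(- \frac{2}{11}\right) = - \frac{16}{11} \approx -1.4545$)
$\frac{1}{E{\left(Y,-3 \right)} + 133} = \frac{1}{\left(4 - - \frac{16}{11}\right) + 133} = \frac{1}{\left(4 + \frac{16}{11}\right) + 133} = \frac{1}{\frac{60}{11} + 133} = \frac{1}{\frac{1523}{11}} = \frac{11}{1523}$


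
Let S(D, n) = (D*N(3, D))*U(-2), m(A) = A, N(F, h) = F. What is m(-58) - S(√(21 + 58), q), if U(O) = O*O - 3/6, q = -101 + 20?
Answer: -58 - 21*√79/2 ≈ -151.33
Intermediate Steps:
q = -81
U(O) = -½ + O² (U(O) = O² - 3*⅙ = O² - ½ = -½ + O²)
S(D, n) = 21*D/2 (S(D, n) = (D*3)*(-½ + (-2)²) = (3*D)*(-½ + 4) = (3*D)*(7/2) = 21*D/2)
m(-58) - S(√(21 + 58), q) = -58 - 21*√(21 + 58)/2 = -58 - 21*√79/2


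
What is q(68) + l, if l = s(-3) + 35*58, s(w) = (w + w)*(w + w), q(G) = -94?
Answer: 1972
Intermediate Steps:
s(w) = 4*w**2 (s(w) = (2*w)*(2*w) = 4*w**2)
l = 2066 (l = 4*(-3)**2 + 35*58 = 4*9 + 2030 = 36 + 2030 = 2066)
q(68) + l = -94 + 2066 = 1972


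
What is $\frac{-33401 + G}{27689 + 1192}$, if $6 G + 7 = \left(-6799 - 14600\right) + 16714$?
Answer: $- \frac{34183}{28881} \approx -1.1836$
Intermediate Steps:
$G = -782$ ($G = - \frac{7}{6} + \frac{\left(-6799 - 14600\right) + 16714}{6} = - \frac{7}{6} + \frac{-21399 + 16714}{6} = - \frac{7}{6} + \frac{1}{6} \left(-4685\right) = - \frac{7}{6} - \frac{4685}{6} = -782$)
$\frac{-33401 + G}{27689 + 1192} = \frac{-33401 - 782}{27689 + 1192} = - \frac{34183}{28881}$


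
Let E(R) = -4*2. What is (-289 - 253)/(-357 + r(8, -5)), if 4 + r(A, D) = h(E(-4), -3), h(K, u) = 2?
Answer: 542/359 ≈ 1.5097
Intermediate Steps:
E(R) = -8
r(A, D) = -2 (r(A, D) = -4 + 2 = -2)
(-289 - 253)/(-357 + r(8, -5)) = (-289 - 253)/(-357 - 2) = -542/(-359) = -542*(-1/359) = 542/359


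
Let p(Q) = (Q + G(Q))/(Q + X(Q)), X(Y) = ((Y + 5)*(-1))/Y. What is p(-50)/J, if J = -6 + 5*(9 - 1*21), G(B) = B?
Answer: -500/16797 ≈ -0.029767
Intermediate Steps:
X(Y) = (-5 - Y)/Y (X(Y) = ((5 + Y)*(-1))/Y = (-5 - Y)/Y)
J = -66 (J = -6 + 5*(9 - 21) = -6 + 5*(-12) = -6 - 60 = -66)
p(Q) = 2*Q/(Q + (-5 - Q)/Q) (p(Q) = (Q + Q)/(Q + (-5 - Q)/Q) = (2*Q)/(Q + (-5 - Q)/Q) = 2*Q/(Q + (-5 - Q)/Q))
p(-50)/J = (2*(-50)**2/(-5 + (-50)**2 - 1*(-50)))/(-66) = (2*2500/(-5 + 2500 + 50))*(-1/66) = (2*2500/2545)*(-1/66) = (2*2500*(1/2545))*(-1/66) = (1000/509)*(-1/66) = -500/16797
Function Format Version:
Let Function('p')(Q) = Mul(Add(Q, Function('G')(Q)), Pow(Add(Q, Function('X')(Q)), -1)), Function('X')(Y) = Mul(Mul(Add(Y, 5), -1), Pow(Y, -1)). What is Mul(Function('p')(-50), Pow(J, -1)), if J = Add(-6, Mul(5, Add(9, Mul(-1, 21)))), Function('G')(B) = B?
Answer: Rational(-500, 16797) ≈ -0.029767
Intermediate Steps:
Function('X')(Y) = Mul(Pow(Y, -1), Add(-5, Mul(-1, Y))) (Function('X')(Y) = Mul(Mul(Add(5, Y), -1), Pow(Y, -1)) = Mul(Add(-5, Mul(-1, Y)), Pow(Y, -1)) = Mul(Pow(Y, -1), Add(-5, Mul(-1, Y))))
J = -66 (J = Add(-6, Mul(5, Add(9, -21))) = Add(-6, Mul(5, -12)) = Add(-6, -60) = -66)
Function('p')(Q) = Mul(2, Q, Pow(Add(Q, Mul(Pow(Q, -1), Add(-5, Mul(-1, Q)))), -1)) (Function('p')(Q) = Mul(Add(Q, Q), Pow(Add(Q, Mul(Pow(Q, -1), Add(-5, Mul(-1, Q)))), -1)) = Mul(Mul(2, Q), Pow(Add(Q, Mul(Pow(Q, -1), Add(-5, Mul(-1, Q)))), -1)) = Mul(2, Q, Pow(Add(Q, Mul(Pow(Q, -1), Add(-5, Mul(-1, Q)))), -1)))
Mul(Function('p')(-50), Pow(J, -1)) = Mul(Mul(2, Pow(-50, 2), Pow(Add(-5, Pow(-50, 2), Mul(-1, -50)), -1)), Pow(-66, -1)) = Mul(Mul(2, 2500, Pow(Add(-5, 2500, 50), -1)), Rational(-1, 66)) = Mul(Mul(2, 2500, Pow(2545, -1)), Rational(-1, 66)) = Mul(Mul(2, 2500, Rational(1, 2545)), Rational(-1, 66)) = Mul(Rational(1000, 509), Rational(-1, 66)) = Rational(-500, 16797)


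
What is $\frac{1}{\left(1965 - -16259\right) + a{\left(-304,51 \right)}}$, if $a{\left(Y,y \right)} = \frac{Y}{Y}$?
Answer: $\frac{1}{18225} \approx 5.487 \cdot 10^{-5}$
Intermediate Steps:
$a{\left(Y,y \right)} = 1$
$\frac{1}{\left(1965 - -16259\right) + a{\left(-304,51 \right)}} = \frac{1}{\left(1965 - -16259\right) + 1} = \frac{1}{\left(1965 + 16259\right) + 1} = \frac{1}{18224 + 1} = \frac{1}{18225}$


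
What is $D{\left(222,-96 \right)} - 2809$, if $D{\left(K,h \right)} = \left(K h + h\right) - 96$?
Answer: $-24313$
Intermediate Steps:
$D{\left(K,h \right)} = -96 + h + K h$ ($D{\left(K,h \right)} = \left(h + K h\right) - 96 = -96 + h + K h$)
$D{\left(222,-96 \right)} - 2809 = \left(-96 - 96 + 222 \left(-96\right)\right) - 2809 = \left(-96 - 96 - 21312\right) - 2809 = -21504 - 2809 = -24313$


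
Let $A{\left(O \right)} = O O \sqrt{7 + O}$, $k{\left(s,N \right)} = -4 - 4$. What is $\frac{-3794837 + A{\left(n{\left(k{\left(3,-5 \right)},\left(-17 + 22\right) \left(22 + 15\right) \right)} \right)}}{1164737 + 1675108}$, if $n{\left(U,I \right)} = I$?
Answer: $- \frac{3794837}{2839845} + \frac{54760 \sqrt{3}}{567969} \approx -1.1693$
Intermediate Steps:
$k{\left(s,N \right)} = -8$
$A{\left(O \right)} = O^{2} \sqrt{7 + O}$
$\frac{-3794837 + A{\left(n{\left(k{\left(3,-5 \right)},\left(-17 + 22\right) \left(22 + 15\right) \right)} \right)}}{1164737 + 1675108} = \frac{-3794837 + \left(\left(-17 + 22\right) \left(22 + 15\right)\right)^{2} \sqrt{7 + \left(-17 + 22\right) \left(22 + 15\right)}}{1164737 + 1675108} = \frac{-3794837 + \left(5 \cdot 37\right)^{2} \sqrt{7 + 5 \cdot 37}}{2839845} = \left(-3794837 + 185^{2} \sqrt{7 + 185}\right) \frac{1}{2839845} = \left(-3794837 + 34225 \sqrt{192}\right) \frac{1}{2839845} = \left(-3794837 + 34225 \cdot 8 \sqrt{3}\right) \frac{1}{2839845} = \left(-3794837 + 273800 \sqrt{3}\right) \frac{1}{2839845} = - \frac{3794837}{2839845} + \frac{54760 \sqrt{3}}{567969}$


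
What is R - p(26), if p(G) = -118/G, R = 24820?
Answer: 322719/13 ≈ 24825.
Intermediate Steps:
R - p(26) = 24820 - (-118)/26 = 24820 - 1*(-59/13) = 24820 + 59/13 = 322719/13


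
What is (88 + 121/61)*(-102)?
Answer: -559878/61 ≈ -9178.3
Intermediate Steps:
(88 + 121/61)*(-102) = (5489/61)*(-102) = -559878/61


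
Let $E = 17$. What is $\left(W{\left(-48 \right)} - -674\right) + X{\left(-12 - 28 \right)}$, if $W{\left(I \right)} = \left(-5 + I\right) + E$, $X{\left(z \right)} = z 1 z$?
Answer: $2238$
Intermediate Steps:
$X{\left(z \right)} = z^{2}$ ($X{\left(z \right)} = z z = z^{2}$)
$W{\left(I \right)} = 12 + I$ ($W{\left(I \right)} = \left(-5 + I\right) + 17 = 12 + I$)
$\left(W{\left(-48 \right)} - -674\right) + X{\left(-12 - 28 \right)} = \left(\left(12 - 48\right) - -674\right) + \left(-12 - 28\right)^{2} = \left(-36 + 674\right) + \left(-40\right)^{2} = 638 + 1600 = 2238$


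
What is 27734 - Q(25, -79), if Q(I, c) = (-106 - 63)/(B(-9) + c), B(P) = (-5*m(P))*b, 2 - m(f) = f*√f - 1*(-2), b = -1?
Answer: 52194361/1882 - 1755*I/1882 ≈ 27733.0 - 0.93252*I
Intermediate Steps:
m(f) = -f^(3/2) (m(f) = 2 - (f*√f - 1*(-2)) = 2 - (f^(3/2) + 2) = 2 - (2 + f^(3/2)) = 2 + (-2 - f^(3/2)) = -f^(3/2))
B(P) = -5*P^(3/2) (B(P) = -(-5)*P^(3/2)*(-1) = (5*P^(3/2))*(-1) = -5*P^(3/2))
Q(I, c) = -169/(c + 135*I) (Q(I, c) = (-106 - 63)/(-(-135)*I + c) = -169/(-(-135)*I + c) = -169/(135*I + c) = -169/(c + 135*I))
27734 - Q(25, -79) = 27734 - (-169)/(-79 + 135*I) = 27734 - (-169)*(-79 - 135*I)/24466 = 27734 - (-13)*(-79 - 135*I)/1882 = 27734 + 13*(-79 - 135*I)/1882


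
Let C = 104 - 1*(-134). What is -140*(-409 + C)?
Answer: 23940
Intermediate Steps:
C = 238 (C = 104 + 134 = 238)
-140*(-409 + C) = -140*(-409 + 238) = -140*(-171) = 23940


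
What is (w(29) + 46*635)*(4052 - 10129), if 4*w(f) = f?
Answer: -710212913/4 ≈ -1.7755e+8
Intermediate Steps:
w(f) = f/4
(w(29) + 46*635)*(4052 - 10129) = ((¼)*29 + 46*635)*(4052 - 10129) = (29/4 + 29210)*(-6077) = (116869/4)*(-6077) = -710212913/4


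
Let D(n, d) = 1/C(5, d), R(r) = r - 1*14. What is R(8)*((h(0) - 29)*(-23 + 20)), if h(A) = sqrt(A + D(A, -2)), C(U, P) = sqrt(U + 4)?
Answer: -522 + 6*sqrt(3) ≈ -511.61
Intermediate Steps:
C(U, P) = sqrt(4 + U)
R(r) = -14 + r (R(r) = r - 14 = -14 + r)
D(n, d) = 1/3 (D(n, d) = 1/sqrt(4 + 5) = 1/sqrt(9) = 1/3)
h(A) = sqrt(1/3 + A) (h(A) = sqrt(A + 1/3) = sqrt(1/3 + A))
R(8)*((h(0) - 29)*(-23 + 20)) = (-14 + 8)*((sqrt(3 + 9*0)/3 - 29)*(-23 + 20)) = -6*(sqrt(3 + 0)/3 - 29)*(-3) = -6*(sqrt(3)/3 - 29)*(-3) = -6*(-29 + sqrt(3)/3)*(-3) = -6*(87 - sqrt(3)) = -522 + 6*sqrt(3)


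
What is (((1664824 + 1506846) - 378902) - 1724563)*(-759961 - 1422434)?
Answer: -2331245250975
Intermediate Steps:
(((1664824 + 1506846) - 378902) - 1724563)*(-759961 - 1422434) = ((3171670 - 378902) - 1724563)*(-2182395) = (2792768 - 1724563)*(-2182395) = 1068205*(-2182395) = -2331245250975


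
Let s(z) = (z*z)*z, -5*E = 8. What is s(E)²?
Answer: 262144/15625 ≈ 16.777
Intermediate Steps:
E = -8/5 (E = -⅕*8 = -8/5 ≈ -1.6000)
s(z) = z³ (s(z) = z²*z = z³)
s(E)² = ((-8/5)³)² = (-512/125)² = 262144/15625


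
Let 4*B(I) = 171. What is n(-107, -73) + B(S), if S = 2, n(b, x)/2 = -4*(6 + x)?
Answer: 2315/4 ≈ 578.75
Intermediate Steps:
n(b, x) = -48 - 8*x (n(b, x) = 2*(-4*(6 + x)) = 2*(-24 - 4*x) = -48 - 8*x)
B(I) = 171/4 (B(I) = (1/4)*171 = 171/4)
n(-107, -73) + B(S) = (-48 - 8*(-73)) + 171/4 = (-48 + 584) + 171/4 = 536 + 171/4 = 2315/4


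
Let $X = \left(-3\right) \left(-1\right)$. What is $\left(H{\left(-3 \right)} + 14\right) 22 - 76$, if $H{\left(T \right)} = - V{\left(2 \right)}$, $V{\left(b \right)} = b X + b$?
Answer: $56$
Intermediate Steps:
$X = 3$
$V{\left(b \right)} = 4 b$ ($V{\left(b \right)} = b 3 + b = 3 b + b = 4 b$)
$H{\left(T \right)} = -8$ ($H{\left(T \right)} = - 4 \cdot 2 = \left(-1\right) 8 = -8$)
$\left(H{\left(-3 \right)} + 14\right) 22 - 76 = \left(-8 + 14\right) 22 - 76 = 6 \cdot 22 - 76 = 132 - 76 = 56$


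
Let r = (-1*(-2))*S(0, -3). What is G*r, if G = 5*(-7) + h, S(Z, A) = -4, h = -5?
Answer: 320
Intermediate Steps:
G = -40 (G = 5*(-7) - 5 = -35 - 5 = -40)
r = -8 (r = -1*(-2)*(-4) = 2*(-4) = -8)
G*r = -40*(-8) = 320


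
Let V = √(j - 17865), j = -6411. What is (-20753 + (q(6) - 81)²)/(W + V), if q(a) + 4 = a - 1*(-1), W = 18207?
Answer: -44007/54625 + 29338*I*√21/19501125 ≈ -0.80562 + 0.0068941*I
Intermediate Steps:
q(a) = -3 + a (q(a) = -4 + (a - 1*(-1)) = -4 + (a + 1) = -4 + (1 + a) = -3 + a)
V = 34*I*√21 (V = √(-6411 - 17865) = √(-24276) = 34*I*√21 ≈ 155.81*I)
(-20753 + (q(6) - 81)²)/(W + V) = (-20753 + ((-3 + 6) - 81)²)/(18207 + 34*I*√21) = (-20753 + (3 - 81)²)/(18207 + 34*I*√21) = (-20753 + (-78)²)/(18207 + 34*I*√21) = (-20753 + 6084)/(18207 + 34*I*√21) = -14669/(18207 + 34*I*√21)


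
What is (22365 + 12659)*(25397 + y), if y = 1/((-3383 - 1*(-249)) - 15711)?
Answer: 16762712795136/18845 ≈ 8.8950e+8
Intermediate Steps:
y = -1/18845 (y = 1/((-3383 + 249) - 15711) = 1/(-3134 - 15711) = 1/(-18845) = -1/18845 ≈ -5.3064e-5)
(22365 + 12659)*(25397 + y) = (22365 + 12659)*(25397 - 1/18845) = 35024*(478606464/18845) = 16762712795136/18845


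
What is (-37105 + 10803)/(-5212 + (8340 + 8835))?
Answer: -26302/11963 ≈ -2.1986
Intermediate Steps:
(-37105 + 10803)/(-5212 + (8340 + 8835)) = -26302/(-5212 + 17175) = -26302/11963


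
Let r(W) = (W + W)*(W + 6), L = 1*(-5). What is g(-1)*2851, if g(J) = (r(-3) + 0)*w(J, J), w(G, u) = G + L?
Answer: 307908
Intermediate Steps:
L = -5
w(G, u) = -5 + G (w(G, u) = G - 5 = -5 + G)
r(W) = 2*W*(6 + W) (r(W) = (2*W)*(6 + W) = 2*W*(6 + W))
g(J) = 90 - 18*J (g(J) = (2*(-3)*(6 - 3) + 0)*(-5 + J) = (2*(-3)*3 + 0)*(-5 + J) = (-18 + 0)*(-5 + J) = -18*(-5 + J) = 90 - 18*J)
g(-1)*2851 = (90 - 18*(-1))*2851 = (90 + 18)*2851 = 108*2851 = 307908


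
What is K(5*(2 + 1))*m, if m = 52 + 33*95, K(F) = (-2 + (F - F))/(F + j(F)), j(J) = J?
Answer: -3187/15 ≈ -212.47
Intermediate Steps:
K(F) = -1/F (K(F) = (-2 + (F - F))/(F + F) = (-2 + 0)/((2*F)) = -1/F)
m = 3187 (m = 52 + 3135 = 3187)
K(5*(2 + 1))*m = -1/(5*(2 + 1))*3187 = -1/(5*3)*3187 = -1/15*3187 = -3187/15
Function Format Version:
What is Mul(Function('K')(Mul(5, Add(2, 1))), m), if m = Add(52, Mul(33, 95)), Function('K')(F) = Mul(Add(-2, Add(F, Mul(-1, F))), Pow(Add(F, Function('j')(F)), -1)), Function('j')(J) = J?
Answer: Rational(-3187, 15) ≈ -212.47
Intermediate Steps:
Function('K')(F) = Mul(-1, Pow(F, -1)) (Function('K')(F) = Mul(Add(-2, Add(F, Mul(-1, F))), Pow(Add(F, F), -1)) = Mul(Add(-2, 0), Pow(Mul(2, F), -1)) = Mul(-2, Mul(Rational(1, 2), Pow(F, -1))) = Mul(-1, Pow(F, -1)))
m = 3187 (m = Add(52, 3135) = 3187)
Mul(Function('K')(Mul(5, Add(2, 1))), m) = Mul(Mul(-1, Pow(Mul(5, Add(2, 1)), -1)), 3187) = Mul(Mul(-1, Pow(Mul(5, 3), -1)), 3187) = Mul(Mul(-1, Pow(15, -1)), 3187) = Mul(Mul(-1, Rational(1, 15)), 3187) = Mul(Rational(-1, 15), 3187) = Rational(-3187, 15)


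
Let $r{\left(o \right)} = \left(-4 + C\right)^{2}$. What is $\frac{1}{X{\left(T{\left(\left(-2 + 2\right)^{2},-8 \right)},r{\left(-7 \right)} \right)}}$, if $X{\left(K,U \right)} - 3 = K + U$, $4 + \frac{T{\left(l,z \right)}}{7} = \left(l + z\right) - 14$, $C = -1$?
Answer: $- \frac{1}{154} \approx -0.0064935$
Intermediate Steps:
$T{\left(l,z \right)} = -126 + 7 l + 7 z$ ($T{\left(l,z \right)} = -28 + 7 \left(\left(l + z\right) - 14\right) = -28 + 7 \left(-14 + l + z\right) = -28 + \left(-98 + 7 l + 7 z\right) = -126 + 7 l + 7 z$)
$r{\left(o \right)} = 25$ ($r{\left(o \right)} = \left(-4 - 1\right)^{2} = \left(-5\right)^{2} = 25$)
$X{\left(K,U \right)} = 3 + K + U$ ($X{\left(K,U \right)} = 3 + \left(K + U\right) = 3 + K + U$)
$\frac{1}{X{\left(T{\left(\left(-2 + 2\right)^{2},-8 \right)},r{\left(-7 \right)} \right)}} = \frac{1}{3 + \left(-126 + 7 \left(-2 + 2\right)^{2} + 7 \left(-8\right)\right) + 25} = \frac{1}{3 - \left(182 + 0\right) + 25} = \frac{1}{3 - 182 + 25} = \frac{1}{-154} = - \frac{1}{154}$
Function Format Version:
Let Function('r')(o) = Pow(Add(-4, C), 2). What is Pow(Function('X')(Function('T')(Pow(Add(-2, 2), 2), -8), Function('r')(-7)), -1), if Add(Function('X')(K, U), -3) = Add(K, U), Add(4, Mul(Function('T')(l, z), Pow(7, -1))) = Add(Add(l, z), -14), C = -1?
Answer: Rational(-1, 154) ≈ -0.0064935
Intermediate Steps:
Function('T')(l, z) = Add(-126, Mul(7, l), Mul(7, z)) (Function('T')(l, z) = Add(-28, Mul(7, Add(Add(l, z), -14))) = Add(-28, Mul(7, Add(-14, l, z))) = Add(-28, Add(-98, Mul(7, l), Mul(7, z))) = Add(-126, Mul(7, l), Mul(7, z)))
Function('r')(o) = 25 (Function('r')(o) = Pow(Add(-4, -1), 2) = Pow(-5, 2) = 25)
Function('X')(K, U) = Add(3, K, U) (Function('X')(K, U) = Add(3, Add(K, U)) = Add(3, K, U))
Pow(Function('X')(Function('T')(Pow(Add(-2, 2), 2), -8), Function('r')(-7)), -1) = Pow(Add(3, Add(-126, Mul(7, Pow(Add(-2, 2), 2)), Mul(7, -8)), 25), -1) = Pow(Add(3, Add(-126, Mul(7, Pow(0, 2)), -56), 25), -1) = Pow(Add(3, Add(-126, Mul(7, 0), -56), 25), -1) = Pow(Add(3, Add(-126, 0, -56), 25), -1) = Pow(Add(3, -182, 25), -1) = Pow(-154, -1) = Rational(-1, 154)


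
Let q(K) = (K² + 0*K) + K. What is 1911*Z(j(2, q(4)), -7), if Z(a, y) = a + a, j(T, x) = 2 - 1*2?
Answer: 0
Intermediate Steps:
q(K) = K + K² (q(K) = (K² + 0) + K = K² + K = K + K²)
j(T, x) = 0 (j(T, x) = 2 - 2 = 0)
Z(a, y) = 2*a
1911*Z(j(2, q(4)), -7) = 1911*(2*0) = 1911*0 = 0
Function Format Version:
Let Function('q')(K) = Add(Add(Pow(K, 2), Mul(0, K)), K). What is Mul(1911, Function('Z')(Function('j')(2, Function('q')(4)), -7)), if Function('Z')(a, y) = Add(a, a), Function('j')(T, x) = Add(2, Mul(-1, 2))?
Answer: 0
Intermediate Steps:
Function('q')(K) = Add(K, Pow(K, 2)) (Function('q')(K) = Add(Add(Pow(K, 2), 0), K) = Add(Pow(K, 2), K) = Add(K, Pow(K, 2)))
Function('j')(T, x) = 0 (Function('j')(T, x) = Add(2, -2) = 0)
Function('Z')(a, y) = Mul(2, a)
Mul(1911, Function('Z')(Function('j')(2, Function('q')(4)), -7)) = Mul(1911, Mul(2, 0)) = Mul(1911, 0) = 0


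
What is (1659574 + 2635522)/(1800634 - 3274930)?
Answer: -536887/184287 ≈ -2.9133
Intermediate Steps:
(1659574 + 2635522)/(1800634 - 3274930) = 4295096/(-1474296) = 4295096*(-1/1474296) = -536887/184287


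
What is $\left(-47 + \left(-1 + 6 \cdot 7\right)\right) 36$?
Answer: $-216$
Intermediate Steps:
$\left(-47 + \left(-1 + 6 \cdot 7\right)\right) 36 = \left(-47 + \left(-1 + 42\right)\right) 36 = \left(-47 + 41\right) 36 = \left(-6\right) 36 = -216$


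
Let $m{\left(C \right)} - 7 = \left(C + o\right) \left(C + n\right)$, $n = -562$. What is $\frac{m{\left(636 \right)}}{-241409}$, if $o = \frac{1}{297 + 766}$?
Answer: $- \frac{50036547}{256617767} \approx -0.19498$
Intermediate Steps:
$o = \frac{1}{1063} \approx 0.00094073$
$m{\left(C \right)} = 7 + \left(-562 + C\right) \left(\frac{1}{1063} + C\right)$ ($m{\left(C \right)} = 7 + \left(C + \frac{1}{1063}\right) \left(C - 562\right) = 7 + \left(\frac{1}{1063} + C\right) \left(-562 + C\right) = 7 + \left(-562 + C\right) \left(\frac{1}{1063} + C\right)$)
$\frac{m{\left(636 \right)}}{-241409} = \frac{\frac{6879}{1063} + 636^{2} - \frac{379949580}{1063}}{-241409} = \left(\frac{6879}{1063} + 404496 - \frac{379949580}{1063}\right) \left(- \frac{1}{241409}\right) = \frac{50036547}{1063} \left(- \frac{1}{241409}\right) = - \frac{50036547}{256617767}$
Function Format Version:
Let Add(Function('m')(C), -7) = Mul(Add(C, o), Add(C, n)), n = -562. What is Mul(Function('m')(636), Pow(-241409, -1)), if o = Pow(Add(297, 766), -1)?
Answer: Rational(-50036547, 256617767) ≈ -0.19498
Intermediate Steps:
o = Rational(1, 1063) (o = Pow(1063, -1) = Rational(1, 1063) ≈ 0.00094073)
Function('m')(C) = Add(7, Mul(Add(-562, C), Add(Rational(1, 1063), C))) (Function('m')(C) = Add(7, Mul(Add(C, Rational(1, 1063)), Add(C, -562))) = Add(7, Mul(Add(Rational(1, 1063), C), Add(-562, C))) = Add(7, Mul(Add(-562, C), Add(Rational(1, 1063), C))))
Mul(Function('m')(636), Pow(-241409, -1)) = Mul(Add(Rational(6879, 1063), Pow(636, 2), Mul(Rational(-597405, 1063), 636)), Pow(-241409, -1)) = Mul(Add(Rational(6879, 1063), 404496, Rational(-379949580, 1063)), Rational(-1, 241409)) = Mul(Rational(50036547, 1063), Rational(-1, 241409)) = Rational(-50036547, 256617767)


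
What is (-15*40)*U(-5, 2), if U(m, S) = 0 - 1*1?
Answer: 600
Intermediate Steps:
U(m, S) = -1 (U(m, S) = 0 - 1 = -1)
(-15*40)*U(-5, 2) = -15*40*(-1) = -600*(-1) = 600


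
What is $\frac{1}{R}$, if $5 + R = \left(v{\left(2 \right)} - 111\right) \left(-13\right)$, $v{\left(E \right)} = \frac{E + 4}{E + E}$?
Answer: $\frac{2}{2837} \approx 0.00070497$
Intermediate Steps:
$v{\left(E \right)} = \frac{4 + E}{2 E}$
$R = \frac{2837}{2}$ ($R = -5 + \left(\frac{4 + 2}{2 \cdot 2} - 111\right) \left(-13\right) = -5 + \left(\frac{1}{2} \cdot \frac{1}{2} \cdot 6 - 111\right) \left(-13\right) = -5 + \left(\frac{3}{2} - 111\right) \left(-13\right) = -5 - - \frac{2847}{2} = -5 + \frac{2847}{2} = \frac{2837}{2} \approx 1418.5$)
$\frac{1}{R} = \frac{1}{\frac{2837}{2}} = \frac{2}{2837}$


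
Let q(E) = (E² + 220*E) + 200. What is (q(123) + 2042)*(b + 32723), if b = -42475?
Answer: -433291112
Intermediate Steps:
q(E) = 200 + E² + 220*E
(q(123) + 2042)*(b + 32723) = ((200 + 123² + 220*123) + 2042)*(-42475 + 32723) = ((200 + 15129 + 27060) + 2042)*(-9752) = (42389 + 2042)*(-9752) = 44431*(-9752) = -433291112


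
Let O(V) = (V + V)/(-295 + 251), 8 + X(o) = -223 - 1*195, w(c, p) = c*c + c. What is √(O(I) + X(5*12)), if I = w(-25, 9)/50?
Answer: 2*I*√12903/11 ≈ 20.653*I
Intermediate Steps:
w(c, p) = c + c² (w(c, p) = c² + c = c + c²)
X(o) = -426 (X(o) = -8 + (-223 - 1*195) = -8 + (-223 - 195) = -8 - 418 = -426)
I = 12 (I = -25*(1 - 25)/50 = -25*(-24)*(1/50) = 600*(1/50) = 12)
O(V) = -V/22 (O(V) = (2*V)/(-44) = (2*V)*(-1/44) = -V/22)
√(O(I) + X(5*12)) = √(-1/22*12 - 426) = √(-6/11 - 426) = √(-4692/11) = 2*I*√12903/11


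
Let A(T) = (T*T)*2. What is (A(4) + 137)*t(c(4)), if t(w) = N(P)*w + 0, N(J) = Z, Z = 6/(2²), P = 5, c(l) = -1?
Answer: -507/2 ≈ -253.50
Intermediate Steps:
A(T) = 2*T² (A(T) = T²*2 = 2*T²)
Z = 3/2 (Z = 6/4 = 6*(¼) = 3/2 ≈ 1.5000)
N(J) = 3/2
t(w) = 3*w/2 (t(w) = 3*w/2 + 0 = 3*w/2)
(A(4) + 137)*t(c(4)) = (2*4² + 137)*((3/2)*(-1)) = (2*16 + 137)*(-3/2) = (32 + 137)*(-3/2) = 169*(-3/2) = -507/2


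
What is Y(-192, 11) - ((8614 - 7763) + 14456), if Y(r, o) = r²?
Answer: 21557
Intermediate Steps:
Y(-192, 11) - ((8614 - 7763) + 14456) = (-192)² - ((8614 - 7763) + 14456) = 36864 - (851 + 14456) = 36864 - 1*15307 = 36864 - 15307 = 21557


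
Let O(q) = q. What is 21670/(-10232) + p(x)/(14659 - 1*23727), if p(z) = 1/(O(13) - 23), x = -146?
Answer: -245628171/115979720 ≈ -2.1179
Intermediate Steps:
p(z) = -⅒ (p(z) = 1/(13 - 23) = 1/(-10) = -⅒)
21670/(-10232) + p(x)/(14659 - 1*23727) = 21670/(-10232) - 1/(10*(14659 - 1*23727)) = 21670*(-1/10232) - 1/(10*(14659 - 23727)) = -10835/5116 - ⅒/(-9068) = -10835/5116 - ⅒*(-1/9068) = -10835/5116 + 1/90680 = -245628171/115979720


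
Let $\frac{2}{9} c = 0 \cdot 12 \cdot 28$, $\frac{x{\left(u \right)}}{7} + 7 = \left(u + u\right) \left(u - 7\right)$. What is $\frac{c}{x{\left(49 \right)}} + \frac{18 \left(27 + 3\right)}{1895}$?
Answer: $\frac{108}{379} \approx 0.28496$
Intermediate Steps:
$x{\left(u \right)} = -49 + 14 u \left(-7 + u\right)$ ($x{\left(u \right)} = -49 + 7 \left(u + u\right) \left(u - 7\right) = -49 + 7 \cdot 2 u \left(-7 + u\right) = -49 + 14 u \left(-7 + u\right)$)
$c = 0$ ($c = \frac{9 \cdot 0 \cdot 12 \cdot 28}{2} = \frac{9 \cdot 0 \cdot 28}{2} = \frac{9}{2} \cdot 0 = 0$)
$\frac{c}{x{\left(49 \right)}} + \frac{18 \left(27 + 3\right)}{1895} = \frac{0}{-49 - 4802 + 14 \cdot 49^{2}} + \frac{18 \left(27 + 3\right)}{1895} = \frac{0}{-49 - 4802 + 14 \cdot 2401} + 18 \cdot 30 \cdot \frac{1}{1895} = \frac{0}{-49 - 4802 + 33614} + 540 \cdot \frac{1}{1895} = \frac{0}{28763} + \frac{108}{379} = 0 \cdot \frac{1}{28763} + \frac{108}{379} = 0 + \frac{108}{379} = \frac{108}{379}$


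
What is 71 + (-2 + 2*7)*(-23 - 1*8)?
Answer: -301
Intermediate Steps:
71 + (-2 + 2*7)*(-23 - 1*8) = 71 + (-2 + 14)*(-23 - 8) = 71 + 12*(-31) = 71 - 372 = -301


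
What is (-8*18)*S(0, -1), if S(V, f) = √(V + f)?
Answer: -144*I ≈ -144.0*I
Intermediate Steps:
(-8*18)*S(0, -1) = (-8*18)*√(0 - 1) = -144*I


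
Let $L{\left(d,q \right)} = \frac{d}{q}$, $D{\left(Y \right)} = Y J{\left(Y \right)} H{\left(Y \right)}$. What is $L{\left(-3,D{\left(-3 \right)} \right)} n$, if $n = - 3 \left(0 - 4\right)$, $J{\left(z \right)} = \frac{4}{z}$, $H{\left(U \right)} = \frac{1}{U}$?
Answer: $27$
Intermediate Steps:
$n = 12$ ($n = \left(-3\right) \left(-4\right) = 12$)
$D{\left(Y \right)} = \frac{4}{Y}$ ($D{\left(Y \right)} = \frac{Y \frac{4}{Y}}{Y} = \frac{4}{Y}$)
$L{\left(-3,D{\left(-3 \right)} \right)} n = - \frac{3}{4 \frac{1}{-3}} \cdot 12 = - \frac{3}{4 \left(- \frac{1}{3}\right)} 12 = - \frac{3}{- \frac{4}{3}} \cdot 12 = \left(-3\right) \left(- \frac{3}{4}\right) 12 = \frac{9}{4} \cdot 12 = 27$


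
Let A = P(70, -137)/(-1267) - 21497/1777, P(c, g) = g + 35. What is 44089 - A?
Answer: 99291631296/2251459 ≈ 44101.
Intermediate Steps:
P(c, g) = 35 + g
A = -27055445/2251459 (A = (35 - 137)/(-1267) - 21497/1777 = -102*(-1/1267) - 21497*1/1777 = 102/1267 - 21497/1777 = -27055445/2251459 ≈ -12.017)
44089 - A = 44089 - 1*(-27055445/2251459) = 44089 + 27055445/2251459 = 99291631296/2251459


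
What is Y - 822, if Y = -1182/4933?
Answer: -4056108/4933 ≈ -822.24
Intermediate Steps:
Y = -1182/4933 (Y = -1182*1/4933 = -1182/4933 ≈ -0.23961)
Y - 822 = -1182/4933 - 822 = -4056108/4933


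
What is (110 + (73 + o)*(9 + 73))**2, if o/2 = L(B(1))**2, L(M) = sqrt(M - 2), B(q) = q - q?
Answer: 33269824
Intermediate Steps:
B(q) = 0
L(M) = sqrt(-2 + M)
o = -4 (o = 2*(sqrt(-2 + 0))**2 = 2*(sqrt(-2))**2 = 2*(I*sqrt(2))**2 = 2*(-2) = -4)
(110 + (73 + o)*(9 + 73))**2 = (110 + (73 - 4)*(9 + 73))**2 = (110 + 69*82)**2 = (110 + 5658)**2 = 5768**2 = 33269824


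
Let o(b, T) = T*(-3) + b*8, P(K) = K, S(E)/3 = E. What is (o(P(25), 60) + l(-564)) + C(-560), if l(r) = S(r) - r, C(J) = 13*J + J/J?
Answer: -8387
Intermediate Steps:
S(E) = 3*E
C(J) = 1 + 13*J (C(J) = 13*J + 1 = 1 + 13*J)
o(b, T) = -3*T + 8*b
l(r) = 2*r (l(r) = 3*r - r = 2*r)
(o(P(25), 60) + l(-564)) + C(-560) = ((-3*60 + 8*25) + 2*(-564)) + (1 + 13*(-560)) = ((-180 + 200) - 1128) + (1 - 7280) = (20 - 1128) - 7279 = -1108 - 7279 = -8387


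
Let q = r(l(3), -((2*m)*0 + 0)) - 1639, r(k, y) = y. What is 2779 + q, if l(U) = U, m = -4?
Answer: 1140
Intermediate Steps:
q = -1639 (q = -((2*(-4))*0 + 0) - 1639 = -(-8*0 + 0) - 1639 = -(0 + 0) - 1639 = -1*0 - 1639 = 0 - 1639 = -1639)
2779 + q = 2779 - 1639 = 1140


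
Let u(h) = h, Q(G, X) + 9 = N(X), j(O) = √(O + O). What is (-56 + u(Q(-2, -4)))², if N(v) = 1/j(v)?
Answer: (260 + I*√2)²/16 ≈ 4224.9 + 45.962*I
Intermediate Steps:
j(O) = √2*√O (j(O) = √(2*O) = √2*√O)
N(v) = √2/(2*√v) (N(v) = 1/(√2*√v) = √2/(2*√v))
Q(G, X) = -9 + √2/(2*√X)
(-56 + u(Q(-2, -4)))² = (-56 + (-9 + √2/(2*√(-4))))² = (-56 + (-9 + √2*(-I/2)/2))² = (-56 + (-9 - I*√2/4))² = (-65 - I*√2/4)²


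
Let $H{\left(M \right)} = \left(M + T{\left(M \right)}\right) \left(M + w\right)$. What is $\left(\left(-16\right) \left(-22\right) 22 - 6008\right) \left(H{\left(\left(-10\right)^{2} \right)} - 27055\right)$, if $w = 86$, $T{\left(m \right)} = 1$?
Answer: $-14354984$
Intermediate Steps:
$H{\left(M \right)} = \left(1 + M\right) \left(86 + M\right)$ ($H{\left(M \right)} = \left(M + 1\right) \left(M + 86\right) = \left(1 + M\right) \left(86 + M\right)$)
$\left(\left(-16\right) \left(-22\right) 22 - 6008\right) \left(H{\left(\left(-10\right)^{2} \right)} - 27055\right) = \left(\left(-16\right) \left(-22\right) 22 - 6008\right) \left(\left(86 + \left(\left(-10\right)^{2}\right)^{2} + 87 \left(-10\right)^{2}\right) - 27055\right) = \left(352 \cdot 22 - 6008\right) \left(\left(86 + 100^{2} + 87 \cdot 100\right) - 27055\right) = \left(7744 - 6008\right) \left(\left(86 + 10000 + 8700\right) - 27055\right) = 1736 \left(18786 - 27055\right) = 1736 \left(-8269\right) = -14354984$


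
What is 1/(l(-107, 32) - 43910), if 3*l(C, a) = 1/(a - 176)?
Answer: -432/18969121 ≈ -2.2774e-5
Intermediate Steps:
l(C, a) = 1/(3*(-176 + a)) (l(C, a) = 1/(3*(a - 176)) = 1/(3*(-176 + a)))
1/(l(-107, 32) - 43910) = 1/(1/(3*(-176 + 32)) - 43910) = 1/((⅓)/(-144) - 43910) = 1/((⅓)*(-1/144) - 43910) = 1/(-1/432 - 43910) = 1/(-18969121/432) = -432/18969121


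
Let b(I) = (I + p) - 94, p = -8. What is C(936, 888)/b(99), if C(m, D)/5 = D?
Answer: -1480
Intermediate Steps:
C(m, D) = 5*D
b(I) = -102 + I (b(I) = (I - 8) - 94 = (-8 + I) - 94 = -102 + I)
C(936, 888)/b(99) = (5*888)/(-102 + 99) = 4440/(-3) = 4440*(-⅓) = -1480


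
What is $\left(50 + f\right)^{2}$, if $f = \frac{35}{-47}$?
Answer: $\frac{5359225}{2209} \approx 2426.1$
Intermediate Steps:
$f = - \frac{35}{47}$ ($f = 35 \left(- \frac{1}{47}\right) = - \frac{35}{47} \approx -0.74468$)
$\left(50 + f\right)^{2} = \left(50 - \frac{35}{47}\right)^{2} = \left(\frac{2315}{47}\right)^{2} = \frac{5359225}{2209}$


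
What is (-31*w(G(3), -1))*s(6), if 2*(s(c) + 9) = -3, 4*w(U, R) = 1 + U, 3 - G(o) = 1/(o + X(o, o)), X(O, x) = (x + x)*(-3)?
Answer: 13237/40 ≈ 330.92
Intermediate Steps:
X(O, x) = -6*x (X(O, x) = (2*x)*(-3) = -6*x)
G(o) = 3 + 1/(5*o) (G(o) = 3 - 1/(o - 6*o) = 3 - 1/((-5*o)) = 3 - (-1)/(5*o) = 3 + 1/(5*o))
w(U, R) = ¼ + U/4 (w(U, R) = (1 + U)/4 = ¼ + U/4)
s(c) = -21/2 (s(c) = -9 + (½)*(-3) = -9 - 3/2 = -21/2)
(-31*w(G(3), -1))*s(6) = -31*(¼ + (3 + (⅕)/3)/4)*(-21/2) = -31*(¼ + (3 + (⅕)*(⅓))/4)*(-21/2) = -31*(¼ + (3 + 1/15)/4)*(-21/2) = -31*(¼ + (¼)*(46/15))*(-21/2) = -31*(¼ + 23/30)*(-21/2) = -31*61/60*(-21/2) = -1891/60*(-21/2) = 13237/40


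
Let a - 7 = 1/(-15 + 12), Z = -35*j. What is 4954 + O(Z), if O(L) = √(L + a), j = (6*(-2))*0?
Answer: 4954 + 2*√15/3 ≈ 4956.6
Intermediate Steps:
j = 0 (j = -12*0 = 0)
Z = 0 (Z = -35*0 = 0)
a = 20/3 (a = 7 + 1/(-15 + 12) = 7 + 1/(-3) = 7 - ⅓ = 20/3 ≈ 6.6667)
O(L) = √(20/3 + L) (O(L) = √(L + 20/3) = √(20/3 + L))
4954 + O(Z) = 4954 + √(60 + 9*0)/3 = 4954 + √(60 + 0)/3 = 4954 + √60/3 = 4954 + (2*√15)/3 = 4954 + 2*√15/3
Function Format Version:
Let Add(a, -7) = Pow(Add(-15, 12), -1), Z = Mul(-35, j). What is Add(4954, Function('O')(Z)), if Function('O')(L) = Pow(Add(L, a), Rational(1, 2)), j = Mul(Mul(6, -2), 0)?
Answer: Add(4954, Mul(Rational(2, 3), Pow(15, Rational(1, 2)))) ≈ 4956.6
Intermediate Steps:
j = 0 (j = Mul(-12, 0) = 0)
Z = 0 (Z = Mul(-35, 0) = 0)
a = Rational(20, 3) (a = Add(7, Pow(Add(-15, 12), -1)) = Add(7, Pow(-3, -1)) = Add(7, Rational(-1, 3)) = Rational(20, 3) ≈ 6.6667)
Function('O')(L) = Pow(Add(Rational(20, 3), L), Rational(1, 2)) (Function('O')(L) = Pow(Add(L, Rational(20, 3)), Rational(1, 2)) = Pow(Add(Rational(20, 3), L), Rational(1, 2)))
Add(4954, Function('O')(Z)) = Add(4954, Mul(Rational(1, 3), Pow(Add(60, Mul(9, 0)), Rational(1, 2)))) = Add(4954, Mul(Rational(1, 3), Pow(Add(60, 0), Rational(1, 2)))) = Add(4954, Mul(Rational(1, 3), Pow(60, Rational(1, 2)))) = Add(4954, Mul(Rational(1, 3), Mul(2, Pow(15, Rational(1, 2))))) = Add(4954, Mul(Rational(2, 3), Pow(15, Rational(1, 2))))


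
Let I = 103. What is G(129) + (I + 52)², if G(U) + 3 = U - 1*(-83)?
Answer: 24234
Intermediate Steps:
G(U) = 80 + U (G(U) = -3 + (U - 1*(-83)) = -3 + (U + 83) = -3 + (83 + U) = 80 + U)
G(129) + (I + 52)² = (80 + 129) + (103 + 52)² = 209 + 155² = 209 + 24025 = 24234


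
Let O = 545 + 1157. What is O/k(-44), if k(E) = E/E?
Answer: 1702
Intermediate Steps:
O = 1702
k(E) = 1
O/k(-44) = 1702/1 = 1702*1 = 1702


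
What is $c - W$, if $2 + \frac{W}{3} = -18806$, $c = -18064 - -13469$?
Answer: $51829$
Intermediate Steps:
$c = -4595$ ($c = -18064 + 13469 = -4595$)
$W = -56424$ ($W = -6 + 3 \left(-18806\right) = -6 - 56418 = -56424$)
$c - W = -4595 - -56424 = -4595 + 56424 = 51829$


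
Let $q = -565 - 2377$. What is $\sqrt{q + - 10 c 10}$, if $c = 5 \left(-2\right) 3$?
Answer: $\sqrt{58} \approx 7.6158$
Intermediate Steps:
$c = -30$ ($c = \left(-10\right) 3 = -30$)
$q = -2942$ ($q = -565 - 2377 = -2942$)
$\sqrt{q + - 10 c 10} = \sqrt{-2942 + \left(-10\right) \left(-30\right) 10} = \sqrt{-2942 + 300 \cdot 10} = \sqrt{-2942 + 3000} = \sqrt{58}$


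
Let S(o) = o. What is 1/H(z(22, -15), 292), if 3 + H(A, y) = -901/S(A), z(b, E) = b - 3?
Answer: -19/958 ≈ -0.019833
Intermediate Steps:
z(b, E) = -3 + b
H(A, y) = -3 - 901/A
1/H(z(22, -15), 292) = 1/(-3 - 901/(-3 + 22)) = 1/(-3 - 901/19) = 1/(-958/19) = -19/958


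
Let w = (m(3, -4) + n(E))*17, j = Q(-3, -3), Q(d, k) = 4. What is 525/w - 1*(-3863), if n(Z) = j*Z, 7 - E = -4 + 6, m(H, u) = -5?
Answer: 65706/17 ≈ 3865.1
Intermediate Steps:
j = 4
E = 5 (E = 7 - (-4 + 6) = 7 - 1*2 = 7 - 2 = 5)
n(Z) = 4*Z
w = 255 (w = (-5 + 4*5)*17 = (-5 + 20)*17 = 15*17 = 255)
525/w - 1*(-3863) = 525/255 - 1*(-3863) = 525*(1/255) + 3863 = 35/17 + 3863 = 65706/17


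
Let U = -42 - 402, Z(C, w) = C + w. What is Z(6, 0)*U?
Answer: -2664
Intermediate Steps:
U = -444
Z(6, 0)*U = (6 + 0)*(-444) = 6*(-444) = -2664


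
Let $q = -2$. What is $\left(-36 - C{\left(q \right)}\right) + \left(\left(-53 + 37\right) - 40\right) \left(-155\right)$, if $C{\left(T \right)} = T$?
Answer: $8646$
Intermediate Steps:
$\left(-36 - C{\left(q \right)}\right) + \left(\left(-53 + 37\right) - 40\right) \left(-155\right) = \left(-36 - -2\right) + \left(\left(-53 + 37\right) - 40\right) \left(-155\right) = \left(-36 + 2\right) + \left(-16 - 40\right) \left(-155\right) = -34 - -8680 = -34 + 8680 = 8646$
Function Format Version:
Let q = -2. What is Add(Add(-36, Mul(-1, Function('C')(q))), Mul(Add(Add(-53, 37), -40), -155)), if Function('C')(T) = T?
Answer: 8646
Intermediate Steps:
Add(Add(-36, Mul(-1, Function('C')(q))), Mul(Add(Add(-53, 37), -40), -155)) = Add(Add(-36, Mul(-1, -2)), Mul(Add(Add(-53, 37), -40), -155)) = Add(Add(-36, 2), Mul(Add(-16, -40), -155)) = Add(-34, Mul(-56, -155)) = Add(-34, 8680) = 8646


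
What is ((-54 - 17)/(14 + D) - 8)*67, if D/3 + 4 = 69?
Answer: -116781/209 ≈ -558.76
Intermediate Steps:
D = 195 (D = -12 + 3*69 = -12 + 207 = 195)
((-54 - 17)/(14 + D) - 8)*67 = ((-54 - 17)/(14 + 195) - 8)*67 = (-71/209 - 8)*67 = -1743/209*67 = -116781/209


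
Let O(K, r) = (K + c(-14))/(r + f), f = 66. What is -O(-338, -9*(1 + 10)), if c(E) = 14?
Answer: -108/11 ≈ -9.8182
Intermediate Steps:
O(K, r) = (14 + K)/(66 + r) (O(K, r) = (K + 14)/(r + 66) = (14 + K)/(66 + r))
-O(-338, -9*(1 + 10)) = -(14 - 338)/(66 - 9*(1 + 10)) = -(-324)/(66 - 9*11) = -(-324)/(66 - 99) = -(-324)/(-33) = -(-1)*(-324)/33 = -1*108/11 = -108/11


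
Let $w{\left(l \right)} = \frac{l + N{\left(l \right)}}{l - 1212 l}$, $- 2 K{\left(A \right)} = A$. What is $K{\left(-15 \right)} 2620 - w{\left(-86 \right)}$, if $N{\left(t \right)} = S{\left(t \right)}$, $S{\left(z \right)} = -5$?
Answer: $\frac{292352713}{14878} \approx 19650.0$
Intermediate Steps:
$N{\left(t \right)} = -5$
$K{\left(A \right)} = - \frac{A}{2}$
$w{\left(l \right)} = - \frac{-5 + l}{1211 l}$ ($w{\left(l \right)} = \frac{l - 5}{l - 1212 l} = \frac{-5 + l}{\left(-1211\right) l} = \left(-5 + l\right) \left(- \frac{1}{1211 l}\right) = - \frac{-5 + l}{1211 l}$)
$K{\left(-15 \right)} 2620 - w{\left(-86 \right)} = \left(- \frac{1}{2}\right) \left(-15\right) 2620 - \frac{5 - -86}{1211 \left(-86\right)} = \frac{15}{2} \cdot 2620 - \frac{1}{1211} \left(- \frac{1}{86}\right) \left(5 + 86\right) = 19650 - \frac{1}{1211} \left(- \frac{1}{86}\right) 91 = 19650 - - \frac{13}{14878} = 19650 + \frac{13}{14878} = \frac{292352713}{14878}$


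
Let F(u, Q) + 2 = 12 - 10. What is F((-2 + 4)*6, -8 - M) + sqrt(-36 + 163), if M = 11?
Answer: sqrt(127) ≈ 11.269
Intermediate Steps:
F(u, Q) = 0 (F(u, Q) = -2 + (12 - 10) = -2 + 2 = 0)
F((-2 + 4)*6, -8 - M) + sqrt(-36 + 163) = 0 + sqrt(-36 + 163) = 0 + sqrt(127) = sqrt(127)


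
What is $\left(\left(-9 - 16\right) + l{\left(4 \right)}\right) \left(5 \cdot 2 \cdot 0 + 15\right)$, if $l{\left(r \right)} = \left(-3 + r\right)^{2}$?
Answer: $-360$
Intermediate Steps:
$\left(\left(-9 - 16\right) + l{\left(4 \right)}\right) \left(5 \cdot 2 \cdot 0 + 15\right) = \left(\left(-9 - 16\right) + \left(-3 + 4\right)^{2}\right) \left(5 \cdot 2 \cdot 0 + 15\right) = \left(-25 + 1^{2}\right) \left(10 \cdot 0 + 15\right) = \left(-25 + 1\right) \left(0 + 15\right) = \left(-24\right) 15 = -360$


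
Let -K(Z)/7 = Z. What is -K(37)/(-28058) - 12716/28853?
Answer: -33114405/73596134 ≈ -0.44995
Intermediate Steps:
K(Z) = -7*Z
-K(37)/(-28058) - 12716/28853 = -(-7)*37/(-28058) - 12716/28853 = -1*(-259)*(-1/28058) - 12716*1/28853 = 259*(-1/28058) - 1156/2623 = -259/28058 - 1156/2623 = -33114405/73596134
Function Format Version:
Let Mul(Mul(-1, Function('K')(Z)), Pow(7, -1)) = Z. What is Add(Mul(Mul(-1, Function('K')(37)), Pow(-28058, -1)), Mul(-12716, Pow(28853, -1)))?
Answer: Rational(-33114405, 73596134) ≈ -0.44995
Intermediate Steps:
Function('K')(Z) = Mul(-7, Z)
Add(Mul(Mul(-1, Function('K')(37)), Pow(-28058, -1)), Mul(-12716, Pow(28853, -1))) = Add(Mul(Mul(-1, Mul(-7, 37)), Pow(-28058, -1)), Mul(-12716, Pow(28853, -1))) = Add(Mul(Mul(-1, -259), Rational(-1, 28058)), Mul(-12716, Rational(1, 28853))) = Add(Mul(259, Rational(-1, 28058)), Rational(-1156, 2623)) = Add(Rational(-259, 28058), Rational(-1156, 2623)) = Rational(-33114405, 73596134)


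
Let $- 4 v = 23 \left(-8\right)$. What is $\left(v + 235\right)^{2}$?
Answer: $78961$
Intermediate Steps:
$v = 46$ ($v = - \frac{23 \left(-8\right)}{4} = \left(- \frac{1}{4}\right) \left(-184\right) = 46$)
$\left(v + 235\right)^{2} = \left(46 + 235\right)^{2} = 281^{2} = 78961$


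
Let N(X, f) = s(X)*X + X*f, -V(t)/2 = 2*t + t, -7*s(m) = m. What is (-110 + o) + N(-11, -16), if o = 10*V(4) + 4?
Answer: -1311/7 ≈ -187.29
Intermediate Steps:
s(m) = -m/7
V(t) = -6*t (V(t) = -2*(2*t + t) = -6*t)
N(X, f) = -X**2/7 + X*f (N(X, f) = (-X/7)*X + X*f = -X**2/7 + X*f)
o = -236 (o = 10*(-6*4) + 4 = 10*(-24) + 4 = -240 + 4 = -236)
(-110 + o) + N(-11, -16) = (-110 - 236) + (1/7)*(-11)*(-1*(-11) + 7*(-16)) = -346 + (1/7)*(-11)*(11 - 112) = -346 + (1/7)*(-11)*(-101) = -346 + 1111/7 = -1311/7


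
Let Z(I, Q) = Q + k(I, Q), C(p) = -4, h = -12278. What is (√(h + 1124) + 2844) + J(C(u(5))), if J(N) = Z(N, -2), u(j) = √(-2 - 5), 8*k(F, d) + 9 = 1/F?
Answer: 90907/32 + 13*I*√66 ≈ 2840.8 + 105.61*I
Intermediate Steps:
k(F, d) = -9/8 + 1/(8*F)
u(j) = I*√7 (u(j) = √(-7) = I*√7)
Z(I, Q) = Q + (1 - 9*I)/(8*I)
J(N) = -25/8 + 1/(8*N) (J(N) = -9/8 - 2 + 1/(8*N) = -25/8 + 1/(8*N))
(√(h + 1124) + 2844) + J(C(u(5))) = (√(-12278 + 1124) + 2844) + (⅛)*(1 - 25*(-4))/(-4) = (√(-11154) + 2844) + (⅛)*(-¼)*(1 + 100) = (13*I*√66 + 2844) + (⅛)*(-¼)*101 = (2844 + 13*I*√66) - 101/32 = 90907/32 + 13*I*√66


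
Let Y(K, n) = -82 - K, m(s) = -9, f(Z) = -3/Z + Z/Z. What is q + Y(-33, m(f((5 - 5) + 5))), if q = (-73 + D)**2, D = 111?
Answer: 1395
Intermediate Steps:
f(Z) = 1 - 3/Z (f(Z) = -3/Z + 1 = 1 - 3/Z)
q = 1444 (q = (-73 + 111)**2 = 38**2 = 1444)
q + Y(-33, m(f((5 - 5) + 5))) = 1444 + (-82 - 1*(-33)) = 1444 + (-82 + 33) = 1444 - 49 = 1395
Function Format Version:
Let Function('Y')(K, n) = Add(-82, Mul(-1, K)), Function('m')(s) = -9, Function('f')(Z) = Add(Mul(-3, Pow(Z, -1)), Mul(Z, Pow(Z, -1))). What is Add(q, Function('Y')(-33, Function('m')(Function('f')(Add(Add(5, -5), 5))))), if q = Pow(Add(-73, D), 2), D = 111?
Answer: 1395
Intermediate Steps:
Function('f')(Z) = Add(1, Mul(-3, Pow(Z, -1))) (Function('f')(Z) = Add(Mul(-3, Pow(Z, -1)), 1) = Add(1, Mul(-3, Pow(Z, -1))))
q = 1444 (q = Pow(Add(-73, 111), 2) = Pow(38, 2) = 1444)
Add(q, Function('Y')(-33, Function('m')(Function('f')(Add(Add(5, -5), 5))))) = Add(1444, Add(-82, Mul(-1, -33))) = Add(1444, Add(-82, 33)) = Add(1444, -49) = 1395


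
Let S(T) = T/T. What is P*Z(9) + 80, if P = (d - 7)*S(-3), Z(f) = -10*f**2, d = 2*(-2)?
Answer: 8990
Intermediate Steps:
d = -4
S(T) = 1
P = -11 (P = (-4 - 7)*1 = -11*1 = -11)
P*Z(9) + 80 = -(-110)*9**2 + 80 = -(-110)*81 + 80 = -11*(-810) + 80 = 8910 + 80 = 8990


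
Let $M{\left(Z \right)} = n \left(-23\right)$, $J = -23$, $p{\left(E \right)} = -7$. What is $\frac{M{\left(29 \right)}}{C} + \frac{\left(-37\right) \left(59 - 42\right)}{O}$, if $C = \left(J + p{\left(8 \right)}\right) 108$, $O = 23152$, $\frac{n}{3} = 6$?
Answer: $\frac{104819}{1041840} \approx 0.10061$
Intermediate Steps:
$n = 18$ ($n = 3 \cdot 6 = 18$)
$C = -3240$ ($C = \left(-23 - 7\right) 108 = \left(-30\right) 108 = -3240$)
$M{\left(Z \right)} = -414$ ($M{\left(Z \right)} = 18 \left(-23\right) = -414$)
$\frac{M{\left(29 \right)}}{C} + \frac{\left(-37\right) \left(59 - 42\right)}{O} = - \frac{414}{-3240} + \frac{\left(-37\right) \left(59 - 42\right)}{23152} = \left(-414\right) \left(- \frac{1}{3240}\right) + \left(-37\right) 17 \cdot \frac{1}{23152} = \frac{23}{180} - \frac{629}{23152} = \frac{104819}{1041840}$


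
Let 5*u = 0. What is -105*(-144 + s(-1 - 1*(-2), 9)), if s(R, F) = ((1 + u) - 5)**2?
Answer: 13440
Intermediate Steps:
u = 0 (u = (1/5)*0 = 0)
s(R, F) = 16 (s(R, F) = ((1 + 0) - 5)**2 = (1 - 5)**2 = (-4)**2 = 16)
-105*(-144 + s(-1 - 1*(-2), 9)) = -105*(-144 + 16) = -105*(-128) = 13440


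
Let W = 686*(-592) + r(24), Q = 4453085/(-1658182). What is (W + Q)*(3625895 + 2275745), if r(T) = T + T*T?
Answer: -1984181981258410580/829091 ≈ -2.3932e+12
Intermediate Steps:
Q = -4453085/1658182 (Q = 4453085*(-1/1658182) = -4453085/1658182 ≈ -2.6855)
r(T) = T + T**2
W = -405512 (W = 686*(-592) + 24*(1 + 24) = -406112 + 24*25 = -406112 + 600 = -405512)
(W + Q)*(3625895 + 2275745) = (-405512 - 4453085/1658182)*(3625895 + 2275745) = -672417152269/1658182*5901640 = -1984181981258410580/829091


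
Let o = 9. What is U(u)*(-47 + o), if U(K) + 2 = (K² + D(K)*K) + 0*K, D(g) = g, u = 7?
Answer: -3648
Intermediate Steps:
U(K) = -2 + 2*K² (U(K) = -2 + ((K² + K*K) + 0*K) = -2 + ((K² + K²) + 0) = -2 + (2*K² + 0) = -2 + 2*K²)
U(u)*(-47 + o) = (-2 + 2*7²)*(-47 + 9) = (-2 + 2*49)*(-38) = (-2 + 98)*(-38) = 96*(-38) = -3648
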